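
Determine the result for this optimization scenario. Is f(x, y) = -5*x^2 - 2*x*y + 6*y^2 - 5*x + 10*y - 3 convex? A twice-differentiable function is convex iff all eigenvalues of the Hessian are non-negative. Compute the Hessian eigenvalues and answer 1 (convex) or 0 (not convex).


The Hessian of f(x,y) = -5*x^2 - 2*x*y + 6*y^2 - 5*x + 10*y - 3 is:
H = [[-10, -2], [-2, 12]]
Trace = -10 + 12 = 2
Determinant = -10*12 - (-2)^2 = -124
Discriminant = (2)^2 - 4*-124 = 500.0
Eigenvalues: lambda_1 = -10.1803, lambda_2 = 12.1803
The function is not convex.

0


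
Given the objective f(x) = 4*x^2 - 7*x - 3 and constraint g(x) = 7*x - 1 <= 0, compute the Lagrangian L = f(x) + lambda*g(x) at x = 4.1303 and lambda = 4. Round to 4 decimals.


Step 1: Evaluate f(x).
f(4.1303) = 4*4.1303^2 - 7*4.1303 - 3 = 36.3254
Step 2: Evaluate g(x).
g(4.1303) = 7*4.1303 - 1 = 27.9121
Step 3: Compute Lagrangian.
L = 36.3254 + 4*27.9121 = 147.9738


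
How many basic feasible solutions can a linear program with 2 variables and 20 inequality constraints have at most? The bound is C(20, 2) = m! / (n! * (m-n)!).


Each vertex corresponds to some choice of n active constraints out of m, so the number of vertices is at most C(m, n) = m! / (n!(m-n)!).
m = 20, n = 2
Numerator: 20 * 19
Denominator: 2! = 2
C(20, 2) = 190


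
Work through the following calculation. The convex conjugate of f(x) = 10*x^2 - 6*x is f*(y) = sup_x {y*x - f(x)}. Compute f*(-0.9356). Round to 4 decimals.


f*(y) = sup_x {y*x - a*x^2 - b*x} = sup_x {(y-b)*x - a*x^2}
FOC: (y - b) - 2a*x = 0 => x* = (y - b)/(2a)
x* = (-0.9356 + 6)/(2*10) = 0.2532
f*(-0.9356) = (y-b)^2/(4a) = (-0.9356 + 6)^2/(4*10)
= 25.6481/40 = 0.6412


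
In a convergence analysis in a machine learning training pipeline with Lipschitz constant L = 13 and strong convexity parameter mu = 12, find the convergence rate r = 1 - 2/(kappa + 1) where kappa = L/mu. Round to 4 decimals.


Step 1: Compute the condition number.
kappa = L/mu = 13/12 = 1.0833
Step 2: Compute the convergence rate.
r = 1 - 2/(kappa + 1) = 1 - 2*mu/(L + mu) = (L - mu)/(L + mu) = 1/25 = 0.04


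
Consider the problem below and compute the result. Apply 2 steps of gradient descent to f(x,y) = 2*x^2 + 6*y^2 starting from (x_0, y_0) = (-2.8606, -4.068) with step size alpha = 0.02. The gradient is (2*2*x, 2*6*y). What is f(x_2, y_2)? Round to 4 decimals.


Gradient descent on f(x,y) = 2*x^2 + 6*y^2.
Starting point: (-2.8606, -4.068), alpha = 0.02
Step 1: grad_x = 2*2*-2.8606 = -11.4424, grad_y = 2*6*-4.068 = -48.816
  x_1 = -2.8606 - 0.02*-11.4424 = -2.6318
  y_1 = -4.068 - 0.02*-48.816 = -3.0917
Step 2: grad_x = 2*2*-2.6318 = -10.527, grad_y = 2*6*-3.0917 = -37.1002
  x_2 = -2.6318 - 0.02*-10.527 = -2.4212
  y_2 = -3.0917 - 0.02*-37.1002 = -2.3497
f(-2.4212, -2.3497) = 2*(-2.4212)^2 + 6*(-2.3497)^2 = 44.8504


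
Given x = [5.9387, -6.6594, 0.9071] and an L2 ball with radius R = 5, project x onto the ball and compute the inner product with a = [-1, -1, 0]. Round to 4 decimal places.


Step 1: Compute ||x|| (intermediates to 6 decimals).
||x|| = sqrt(5.9387^2 + (-6.6594)^2 + 0.9071^2) = 8.968757
Step 2: Project.
Since ||x|| > R, scale = R/||x|| = 5/8.968757 = 0.557491, proj(x) = scale * x
proj(x) = [3.310772, -3.712556, 0.5057]
Step 3: Dot product.
a^T * proj(x) = -1*3.310772 - 1*(-3.712556) + 0*0.5057 = 0.4018


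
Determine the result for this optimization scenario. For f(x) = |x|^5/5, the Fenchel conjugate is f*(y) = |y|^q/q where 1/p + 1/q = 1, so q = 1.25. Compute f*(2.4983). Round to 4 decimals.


The conjugate exponent q satisfies 1/p + 1/q = 1.
p = 5, so q = 5/(5 - 1) = 1.25
|y|^q = 2.4983^1.25 = 3.1409
f*(2.4983) = 3.1409 / 1.25 = 2.5127


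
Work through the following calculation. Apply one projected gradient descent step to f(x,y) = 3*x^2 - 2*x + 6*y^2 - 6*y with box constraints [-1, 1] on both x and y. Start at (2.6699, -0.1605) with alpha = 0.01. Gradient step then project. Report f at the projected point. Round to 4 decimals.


Step 1: Compute gradient at (2.6699, -0.1605).
grad_x = 2*3*2.6699 - 2 = 14.0194
grad_y = 2*6*-0.1605 - 6 = -7.926
Step 2: Gradient step.
x_raw = 2.6699 - 0.01*14.0194 = 2.5297
y_raw = -0.1605 - 0.01*-7.926 = -0.0812
Step 3: Project onto [-1, 1].
x_proj = clip(2.5297) = 1.0
y_proj = clip(-0.0812) = -0.0812
Step 4: Evaluate f.
f(1.0, -0.0812) = 1.527


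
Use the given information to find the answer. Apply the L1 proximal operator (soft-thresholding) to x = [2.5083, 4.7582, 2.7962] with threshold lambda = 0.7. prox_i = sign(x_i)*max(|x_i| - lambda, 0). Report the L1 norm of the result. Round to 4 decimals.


Soft-thresholding with lambda = 0.7:
prox(2.5083) = sign(2.5083)*max(|2.5083| - 0.7, 0) = 1.8083
prox(4.7582) = sign(4.7582)*max(|4.7582| - 0.7, 0) = 4.0582
prox(2.7962) = sign(2.7962)*max(|2.7962| - 0.7, 0) = 2.0962
prox(x) = [1.8083, 4.0582, 2.0962]
||prox(x)||_1 = 1.8083 + 4.0582 + 2.0962 = 7.9627


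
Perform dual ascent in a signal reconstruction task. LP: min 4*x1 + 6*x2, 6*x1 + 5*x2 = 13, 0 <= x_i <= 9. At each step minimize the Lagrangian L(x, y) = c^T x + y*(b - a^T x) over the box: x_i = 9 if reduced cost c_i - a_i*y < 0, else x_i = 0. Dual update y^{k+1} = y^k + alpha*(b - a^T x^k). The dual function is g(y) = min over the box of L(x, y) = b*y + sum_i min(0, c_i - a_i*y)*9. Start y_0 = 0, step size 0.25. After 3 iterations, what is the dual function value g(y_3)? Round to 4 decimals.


Dual ascent for LP: min 4*x1 + 6*x2, 6*x1 + 5*x2 = 13, 0 <= x_i <= 9
Step 1: y^k = 0.0, reduced costs: (4.0, 6.0)
  x^k = (0.0, 0.0), subgradient = b - a^T x = 13.0
  y^{k+1} = 0.0 + 0.25*13.0 = 3.25
Step 2: y^k = 3.25, reduced costs: (-15.5, -10.25)
  x^k = (9.0, 9.0), subgradient = b - a^T x = -86.0
  y^{k+1} = 3.25 + 0.25*-86.0 = -18.25
Step 3: y^k = -18.25, reduced costs: (113.5, 97.25)
  x^k = (0.0, 0.0), subgradient = b - a^T x = 13.0
  y^{k+1} = -18.25 + 0.25*13.0 = -15.0
Dual objective at y_3 = -15.0: reduced costs (94.0, 81.0), box minimizer x = (0.0, 0.0)
g(y_3) = b*y + (c1 - a1*y)*x1 + (c2 - a2*y)*x2 = 13*(-15.0) + 94.0*0.0 + 81.0*0.0 = -195.0 + 0.0 + 0.0 = -195.0


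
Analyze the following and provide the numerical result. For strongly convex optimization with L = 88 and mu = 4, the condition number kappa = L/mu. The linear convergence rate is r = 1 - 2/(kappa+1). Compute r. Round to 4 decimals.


Step 1: Compute the condition number.
kappa = L/mu = 88/4 = 22.0
Step 2: Compute the convergence rate.
r = 1 - 2/(kappa + 1) = 1 - 2*mu/(L + mu) = (L - mu)/(L + mu) = 84/92 = 0.913


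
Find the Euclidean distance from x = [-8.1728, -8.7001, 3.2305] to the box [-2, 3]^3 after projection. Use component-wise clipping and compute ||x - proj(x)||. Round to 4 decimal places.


Project each component onto [-2, 3].
clip(-8.1728) = -2.0, clip(-8.7001) = -2.0, clip(3.2305) = 3.0
Projection = [-2.0, -2.0, 3.0]
Squared diffs: [38.1035, 44.8913, 0.0531]
Distance = sqrt(83.0479) = 9.1131


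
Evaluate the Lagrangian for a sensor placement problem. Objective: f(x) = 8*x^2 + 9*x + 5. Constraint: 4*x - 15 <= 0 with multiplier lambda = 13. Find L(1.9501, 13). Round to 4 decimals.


Step 1: Evaluate f(x).
f(1.9501) = 8*1.9501^2 + 9*1.9501 + 5 = 52.974
Step 2: Evaluate g(x).
g(1.9501) = 4*1.9501 - 15 = -7.1996
Step 3: Compute Lagrangian.
L = 52.974 + 13*-7.1996 = -40.6208


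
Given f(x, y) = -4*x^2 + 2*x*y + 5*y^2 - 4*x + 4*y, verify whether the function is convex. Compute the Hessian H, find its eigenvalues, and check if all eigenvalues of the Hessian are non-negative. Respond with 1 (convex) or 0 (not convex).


The Hessian of f(x,y) = -4*x^2 + 2*x*y + 5*y^2 - 4*x + 4*y is:
H = [[-8, 2], [2, 10]]
Trace = -8 + 10 = 2
Determinant = -8*10 - (2)^2 = -84
Discriminant = (2)^2 - 4*-84 = 340.0
Eigenvalues: lambda_1 = -8.2195, lambda_2 = 10.2195
The function is not convex.

0


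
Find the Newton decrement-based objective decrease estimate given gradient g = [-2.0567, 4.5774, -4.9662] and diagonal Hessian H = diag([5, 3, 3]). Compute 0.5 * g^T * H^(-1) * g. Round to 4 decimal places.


Step 1: H is diagonal, so H^(-1) * g = [-0.4113, 1.5258, -1.6554].
Step 2: g^T H^(-1) g = sum_i g_i^2 / H_ii
  = (-2.0567)^2/5 + (4.5774)^2/3 + (-4.9662)^2/3
  = 0.846 + 6.9842 + 8.221 = 16.0512
Step 3: Objective decrease = 0.5 * g^T H^(-1) g = 8.0256


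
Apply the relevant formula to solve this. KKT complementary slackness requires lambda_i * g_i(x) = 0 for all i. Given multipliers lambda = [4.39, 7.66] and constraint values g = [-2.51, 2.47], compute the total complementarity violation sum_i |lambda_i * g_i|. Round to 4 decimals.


KKT complementary slackness check:
lambda_1 * g_1 = 4.39 * -2.51 = -11.0189
lambda_2 * g_2 = 7.66 * 2.47 = 18.9202
Total violation = 11.0189 + 18.9202 = 29.9391


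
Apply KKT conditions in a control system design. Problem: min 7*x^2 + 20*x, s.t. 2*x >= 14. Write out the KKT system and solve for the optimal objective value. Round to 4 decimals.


Step 1: Try lambda = 0 (constraint inactive).
x_unc = -20/(2*7) = -1.4286
Check: 2*-1.4286 = -2.8572 < 14 -- violated!
Step 2: Constraint must be active: 2*x = 14
x* = 14/2 = 7.0
lambda = (2*7*7.0 + 20)/2 = 59.0
Step 3: Compute optimal value.
f(x*) = 7*7.0^2 + 20*7.0 = 483.0


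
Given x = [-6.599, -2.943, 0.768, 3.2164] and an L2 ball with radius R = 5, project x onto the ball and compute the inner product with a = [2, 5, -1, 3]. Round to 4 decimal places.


Step 1: Compute ||x|| (intermediates to 6 decimals).
||x|| = sqrt((-6.599)^2 + (-2.943)^2 + 0.768^2 + 3.2164^2) = 7.946263
Step 2: Project.
Since ||x|| > R, scale = R/||x|| = 5/7.946263 = 0.629227, proj(x) = scale * x
proj(x) = [-4.152269, -1.851815, 0.483246, 2.023846]
Step 3: Dot product.
a^T * proj(x) = 2*(-4.152269) + 5*(-1.851815) - 1*0.483246 + 3*2.023846 = -11.9753


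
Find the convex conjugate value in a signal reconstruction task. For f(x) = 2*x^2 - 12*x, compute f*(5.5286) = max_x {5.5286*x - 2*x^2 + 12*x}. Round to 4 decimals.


f*(y) = sup_x {y*x - a*x^2 - b*x} = sup_x {(y-b)*x - a*x^2}
FOC: (y - b) - 2a*x = 0 => x* = (y - b)/(2a)
x* = (5.5286 + 12)/(2*2) = 4.3822
f*(5.5286) = (y-b)^2/(4a) = (5.5286 + 12)^2/(4*2)
= 307.2518/8 = 38.4065


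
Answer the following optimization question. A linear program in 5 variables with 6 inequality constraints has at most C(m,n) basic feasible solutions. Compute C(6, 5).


Each vertex corresponds to some choice of n active constraints out of m, so the number of vertices is at most C(m, n) = m! / (n!(m-n)!).
m = 6, n = 5
Numerator: 6 * 5 * 4 * 3 * 2
Denominator: 5! = 120
C(6, 5) = 6


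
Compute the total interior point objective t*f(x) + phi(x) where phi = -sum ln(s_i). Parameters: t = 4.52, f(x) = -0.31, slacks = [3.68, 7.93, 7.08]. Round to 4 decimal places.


Step 1: Compute log-barrier.
ln values: [1.3029, 2.0707, 1.9573]
phi = -(1.3029 + 2.0707 + 1.9573) = -5.3308
Step 2: Compute augmented objective.
t*f(x) = 4.52*-0.31 = -1.4012
Total = -1.4012 - 5.3308 = -6.732


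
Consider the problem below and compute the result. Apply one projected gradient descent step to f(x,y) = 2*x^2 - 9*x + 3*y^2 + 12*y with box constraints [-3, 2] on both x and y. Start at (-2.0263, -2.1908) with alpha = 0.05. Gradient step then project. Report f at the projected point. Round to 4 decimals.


Step 1: Compute gradient at (-2.0263, -2.1908).
grad_x = 2*2*-2.0263 - 9 = -17.1052
grad_y = 2*3*-2.1908 + 12 = -1.1448
Step 2: Gradient step.
x_raw = -2.0263 - 0.05*-17.1052 = -1.171
y_raw = -2.1908 - 0.05*-1.1448 = -2.1336
Step 3: Project onto [-3, 2].
x_proj = clip(-1.171) = -1.171
y_proj = clip(-2.1336) = -2.1336
Step 4: Evaluate f.
f(-1.171, -2.1336) = 1.3355


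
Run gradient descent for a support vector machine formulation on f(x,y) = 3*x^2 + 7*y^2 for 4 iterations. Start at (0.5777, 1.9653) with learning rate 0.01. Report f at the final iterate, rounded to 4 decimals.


Gradient descent on f(x,y) = 3*x^2 + 7*y^2.
Starting point: (0.5777, 1.9653), alpha = 0.01
Step 1: grad_x = 2*3*0.5777 = 3.4662, grad_y = 2*7*1.9653 = 27.5142
  x_1 = 0.5777 - 0.01*3.4662 = 0.543
  y_1 = 1.9653 - 0.01*27.5142 = 1.6902
Step 2: grad_x = 2*3*0.543 = 3.2582, grad_y = 2*7*1.6902 = 23.6622
  x_2 = 0.543 - 0.01*3.2582 = 0.5105
  y_2 = 1.6902 - 0.01*23.6622 = 1.4535
Step 3: grad_x = 2*3*0.5105 = 3.0627, grad_y = 2*7*1.4535 = 20.3495
  x_3 = 0.5105 - 0.01*3.0627 = 0.4798
  y_3 = 1.4535 - 0.01*20.3495 = 1.25
Step 4: grad_x = 2*3*0.4798 = 2.879, grad_y = 2*7*1.25 = 17.5006
  x_4 = 0.4798 - 0.01*2.879 = 0.451
  y_4 = 1.25 - 0.01*17.5006 = 1.075
f(0.451, 1.075) = 3*0.451^2 + 7*1.075^2 = 8.7002


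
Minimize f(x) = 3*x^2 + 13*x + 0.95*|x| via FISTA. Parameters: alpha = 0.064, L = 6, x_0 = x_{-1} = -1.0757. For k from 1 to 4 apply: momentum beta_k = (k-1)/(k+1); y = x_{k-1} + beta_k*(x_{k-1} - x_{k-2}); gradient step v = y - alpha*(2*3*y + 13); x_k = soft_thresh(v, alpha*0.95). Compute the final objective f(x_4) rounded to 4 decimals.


FISTA on f(x) = 3*x^2 + 13*x + 0.95*|x|
L = 6, alpha = 0.064
Iteration 1: beta = 0.0, y = -1.0757 + 0.0*(-1.0757 + 1.0757) = -1.0757
  grad(y) = 6.5458, v = y - alpha*grad = -1.4946
  prox(v) = soft_thresh(-1.4946, 0.0608) = -1.4338
Iteration 2: beta = 0.3333, y = -1.4338 + 0.3333*(-1.4338 + 1.0757) = -1.5532
  grad(y) = 3.6808, v = y - alpha*grad = -1.7888
  prox(v) = soft_thresh(-1.7888, 0.0608) = -1.728
Iteration 3: beta = 0.5, y = -1.728 + 0.5*(-1.728 + 1.4338) = -1.875
  grad(y) = 1.7497, v = y - alpha*grad = -1.987
  prox(v) = soft_thresh(-1.987, 0.0608) = -1.9262
Iteration 4: beta = 0.6, y = -1.9262 + 0.6*(-1.9262 + 1.728) = -2.0452
  grad(y) = 0.7289, v = y - alpha*grad = -2.0918
  prox(v) = soft_thresh(-2.0918, 0.0608) = -2.031
f(x_4) = 3*(-2.031)^2 + 13*(-2.031) + 0.95*|-2.031| = -12.0987


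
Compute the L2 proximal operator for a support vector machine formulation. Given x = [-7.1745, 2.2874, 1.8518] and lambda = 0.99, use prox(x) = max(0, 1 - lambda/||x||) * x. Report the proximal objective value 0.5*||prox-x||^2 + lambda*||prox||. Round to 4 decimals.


Step 1: Compute ||x||.
||x|| = 7.7547
Step 2: Compute scaling factor.
scale = max(0, 1 - 0.99/7.7547) = 0.8723
Step 3: prox(x) = [-6.2586, 1.9954, 1.6154]
||prox(x)|| = 6.7647
Step 4: Proximal objective.
0.5*||prox-x||^2 = 0.4901
lambda*||prox|| = 6.6971
Total = 7.1871


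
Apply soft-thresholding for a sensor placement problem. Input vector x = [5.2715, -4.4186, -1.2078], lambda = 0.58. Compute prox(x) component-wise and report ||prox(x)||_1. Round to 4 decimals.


Soft-thresholding with lambda = 0.58:
prox(5.2715) = sign(5.2715)*max(|5.2715| - 0.58, 0) = 4.6915
prox(-4.4186) = sign(-4.4186)*max(|-4.4186| - 0.58, 0) = -3.8386
prox(-1.2078) = sign(-1.2078)*max(|-1.2078| - 0.58, 0) = -0.6278
prox(x) = [4.6915, -3.8386, -0.6278]
||prox(x)||_1 = 4.6915 + 3.8386 + 0.6278 = 9.1579


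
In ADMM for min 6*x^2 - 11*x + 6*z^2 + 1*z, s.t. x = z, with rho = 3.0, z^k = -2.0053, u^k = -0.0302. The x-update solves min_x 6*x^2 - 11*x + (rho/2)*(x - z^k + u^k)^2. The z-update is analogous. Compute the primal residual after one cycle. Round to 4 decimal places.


ADMM iteration with rho = 3.0, z^k = -2.0053, u^k = -0.0302
Step 1: x-update.
Minimize 6*x^2 - 11*x + (3.0/2)*(x + 2.0053 - 0.0302)^2
FOC: (2*6 + 3.0)*x = 11 + 3.0*(-2.0053 + 0.0302)
x^{k+1} = 0.3383
Step 2: z-update.
Minimize 6*z^2 + 1*z + (3.0/2)*(0.3383 - z - 0.0302)^2
FOC: (2*6 + 3.0)*z = -1 + 3.0*(0.3383 - 0.0302)
z^{k+1} = -0.005
Step 3: u-update.
u^{k+1} = -0.0302 + 0.3383 + 0.005 = 0.3132
Step 4: Primal residual = |0.3383 + 0.005| = 0.3434


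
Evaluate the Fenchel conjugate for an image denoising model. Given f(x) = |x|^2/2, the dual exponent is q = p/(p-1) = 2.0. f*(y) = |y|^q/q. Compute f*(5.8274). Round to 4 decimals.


The conjugate exponent q satisfies 1/p + 1/q = 1.
p = 2, so q = 2/(2 - 1) = 2.0
|y|^q = 5.8274^2.0 = 33.9586
f*(5.8274) = 33.9586 / 2.0 = 16.9793


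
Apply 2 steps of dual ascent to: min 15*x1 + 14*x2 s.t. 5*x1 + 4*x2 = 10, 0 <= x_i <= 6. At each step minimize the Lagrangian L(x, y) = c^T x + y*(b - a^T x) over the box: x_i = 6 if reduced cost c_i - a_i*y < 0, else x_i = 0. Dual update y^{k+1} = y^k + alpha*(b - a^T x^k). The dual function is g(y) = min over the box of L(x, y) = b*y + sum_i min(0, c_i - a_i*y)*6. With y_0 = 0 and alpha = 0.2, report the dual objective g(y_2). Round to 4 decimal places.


Dual ascent for LP: min 15*x1 + 14*x2, 5*x1 + 4*x2 = 10, 0 <= x_i <= 6
Step 1: y^k = 0.0, reduced costs: (15.0, 14.0)
  x^k = (0.0, 0.0), subgradient = b - a^T x = 10.0
  y^{k+1} = 0.0 + 0.2*10.0 = 2.0
Step 2: y^k = 2.0, reduced costs: (5.0, 6.0)
  x^k = (0.0, 0.0), subgradient = b - a^T x = 10.0
  y^{k+1} = 2.0 + 0.2*10.0 = 4.0
Dual objective at y_2 = 4.0: reduced costs (-5.0, -2.0), box minimizer x = (6.0, 6.0)
g(y_2) = b*y + (c1 - a1*y)*x1 + (c2 - a2*y)*x2 = 10*4.0 + (-5.0)*6.0 + (-2.0)*6.0 = 40.0 - 30.0 - 12.0 = -2.0


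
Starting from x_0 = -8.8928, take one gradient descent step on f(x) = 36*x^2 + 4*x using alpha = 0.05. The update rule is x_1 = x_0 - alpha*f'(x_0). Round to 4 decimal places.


We compute the gradient at x_0 and apply the update.
f'(x) = 72*x + 4
f'(-8.8928) = 72*-8.8928 + 4 = -636.2816
x_1 = -8.8928 - 0.05*-636.2816 = 22.9213


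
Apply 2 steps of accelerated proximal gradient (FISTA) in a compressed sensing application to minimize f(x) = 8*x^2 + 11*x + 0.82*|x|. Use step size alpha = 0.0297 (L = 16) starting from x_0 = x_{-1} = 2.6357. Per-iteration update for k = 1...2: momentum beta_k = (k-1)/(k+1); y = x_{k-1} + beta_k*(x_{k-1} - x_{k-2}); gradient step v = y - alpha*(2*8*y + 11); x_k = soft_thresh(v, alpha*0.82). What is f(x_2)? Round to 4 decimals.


FISTA on f(x) = 8*x^2 + 11*x + 0.82*|x|
L = 16, alpha = 0.0297
Iteration 1: beta = 0.0, y = 2.6357 + 0.0*(2.6357 - 2.6357) = 2.6357
  grad(y) = 53.1712, v = y - alpha*grad = 1.0565
  prox(v) = soft_thresh(1.0565, 0.0244) = 1.0322
Iteration 2: beta = 0.3333, y = 1.0322 + 0.3333*(1.0322 - 2.6357) = 0.4976
  grad(y) = 18.9624, v = y - alpha*grad = -0.0655
  prox(v) = soft_thresh(-0.0655, 0.0244) = -0.0412
f(x_2) = 8*(-0.0412)^2 + 11*(-0.0412) + 0.82*|-0.0412| = -0.4056


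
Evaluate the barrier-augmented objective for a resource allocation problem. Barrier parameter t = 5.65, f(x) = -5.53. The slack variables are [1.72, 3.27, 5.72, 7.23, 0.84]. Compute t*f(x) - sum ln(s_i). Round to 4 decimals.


Step 1: Compute log-barrier.
ln values: [0.5423, 1.1848, 1.744, 1.9782, -0.1744]
phi = -(0.5423 + 1.1848 + 1.744 + 1.9782 - 0.1744) = -5.275
Step 2: Compute augmented objective.
t*f(x) = 5.65*-5.53 = -31.2445
Total = -31.2445 - 5.275 = -36.5195


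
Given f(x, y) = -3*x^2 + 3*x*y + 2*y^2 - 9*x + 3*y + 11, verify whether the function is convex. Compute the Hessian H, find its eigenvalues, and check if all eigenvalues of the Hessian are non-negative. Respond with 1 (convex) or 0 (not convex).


The Hessian of f(x,y) = -3*x^2 + 3*x*y + 2*y^2 - 9*x + 3*y + 11 is:
H = [[-6, 3], [3, 4]]
Trace = -6 + 4 = -2
Determinant = -6*4 - (3)^2 = -33
Discriminant = (-2)^2 - 4*-33 = 136.0
Eigenvalues: lambda_1 = -6.831, lambda_2 = 4.831
The function is not convex.

0


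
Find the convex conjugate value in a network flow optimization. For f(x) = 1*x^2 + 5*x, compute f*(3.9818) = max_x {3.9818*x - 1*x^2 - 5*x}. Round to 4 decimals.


f*(y) = sup_x {y*x - a*x^2 - b*x} = sup_x {(y-b)*x - a*x^2}
FOC: (y - b) - 2a*x = 0 => x* = (y - b)/(2a)
x* = (3.9818 - 5)/(2*1) = -0.5091
f*(3.9818) = (y-b)^2/(4a) = (3.9818 - 5)^2/(4*1)
= 1.0367/4 = 0.2592


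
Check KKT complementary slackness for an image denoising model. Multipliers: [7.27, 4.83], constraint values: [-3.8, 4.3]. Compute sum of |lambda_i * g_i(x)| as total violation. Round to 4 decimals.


KKT complementary slackness check:
lambda_1 * g_1 = 7.27 * -3.8 = -27.626
lambda_2 * g_2 = 4.83 * 4.3 = 20.769
Total violation = 27.626 + 20.769 = 48.395


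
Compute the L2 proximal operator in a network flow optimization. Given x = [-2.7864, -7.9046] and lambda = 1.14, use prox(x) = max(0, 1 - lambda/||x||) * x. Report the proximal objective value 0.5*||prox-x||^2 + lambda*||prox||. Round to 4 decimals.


Step 1: Compute ||x||.
||x|| = 8.3813
Step 2: Compute scaling factor.
scale = max(0, 1 - 1.14/8.3813) = 0.864
Step 3: prox(x) = [-2.4074, -6.8294]
||prox(x)|| = 7.2413
Step 4: Proximal objective.
0.5*||prox-x||^2 = 0.6498
lambda*||prox|| = 8.2551
Total = 8.9049


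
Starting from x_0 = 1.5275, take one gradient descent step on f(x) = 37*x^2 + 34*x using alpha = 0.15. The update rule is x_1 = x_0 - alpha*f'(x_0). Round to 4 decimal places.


We compute the gradient at x_0 and apply the update.
f'(x) = 74*x + 34
f'(1.5275) = 74*1.5275 + 34 = 147.035
x_1 = 1.5275 - 0.15*147.035 = -20.5278


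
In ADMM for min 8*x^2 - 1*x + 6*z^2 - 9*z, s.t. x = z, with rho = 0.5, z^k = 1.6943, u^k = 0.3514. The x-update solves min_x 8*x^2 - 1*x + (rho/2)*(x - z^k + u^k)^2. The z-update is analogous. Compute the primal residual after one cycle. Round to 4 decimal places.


ADMM iteration with rho = 0.5, z^k = 1.6943, u^k = 0.3514
Step 1: x-update.
Minimize 8*x^2 - 1*x + (0.5/2)*(x - 1.6943 + 0.3514)^2
FOC: (2*8 + 0.5)*x = 1 + 0.5*(1.6943 - 0.3514)
x^{k+1} = 0.1013
Step 2: z-update.
Minimize 6*z^2 - 9*z + (0.5/2)*(0.1013 - z + 0.3514)^2
FOC: (2*6 + 0.5)*z = 9 + 0.5*(0.1013 + 0.3514)
z^{k+1} = 0.7381
Step 3: u-update.
u^{k+1} = 0.3514 + 0.1013 - 0.7381 = -0.2854
Step 4: Primal residual = |0.1013 - 0.7381| = 0.6368


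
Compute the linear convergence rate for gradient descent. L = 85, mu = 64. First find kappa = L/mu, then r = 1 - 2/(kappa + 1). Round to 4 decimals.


Step 1: Compute the condition number.
kappa = L/mu = 85/64 = 1.3281
Step 2: Compute the convergence rate.
r = 1 - 2/(kappa + 1) = 1 - 2*mu/(L + mu) = (L - mu)/(L + mu) = 21/149 = 0.1409


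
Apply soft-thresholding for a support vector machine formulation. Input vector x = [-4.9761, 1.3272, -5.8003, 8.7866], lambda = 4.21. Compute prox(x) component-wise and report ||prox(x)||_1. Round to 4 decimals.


Soft-thresholding with lambda = 4.21:
prox(-4.9761) = sign(-4.9761)*max(|-4.9761| - 4.21, 0) = -0.7661
prox(1.3272) = sign(1.3272)*max(|1.3272| - 4.21, 0) = 0.0
prox(-5.8003) = sign(-5.8003)*max(|-5.8003| - 4.21, 0) = -1.5903
prox(8.7866) = sign(8.7866)*max(|8.7866| - 4.21, 0) = 4.5766
prox(x) = [-0.7661, 0.0, -1.5903, 4.5766]
||prox(x)||_1 = 0.7661 + 0.0 + 1.5903 + 4.5766 = 6.933


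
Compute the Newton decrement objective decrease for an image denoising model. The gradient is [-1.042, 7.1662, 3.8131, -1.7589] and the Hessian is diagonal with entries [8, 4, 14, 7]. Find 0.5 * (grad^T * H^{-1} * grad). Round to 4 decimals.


Step 1: H is diagonal, so H^(-1) * g = [-0.1303, 1.7916, 0.2724, -0.2513].
Step 2: g^T H^(-1) g = sum_i g_i^2 / H_ii
  = (-1.042)^2/8 + (7.1662)^2/4 + (3.8131)^2/14 + (-1.7589)^2/7
  = 0.1357 + 12.8386 + 1.0386 + 0.442 = 14.4548
Step 3: Objective decrease = 0.5 * g^T H^(-1) g = 7.2274


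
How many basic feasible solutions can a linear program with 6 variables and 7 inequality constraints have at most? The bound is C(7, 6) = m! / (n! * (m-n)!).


Each vertex corresponds to some choice of n active constraints out of m, so the number of vertices is at most C(m, n) = m! / (n!(m-n)!).
m = 7, n = 6
Numerator: 7 * 6 * 5 * 4 * 3 * 2
Denominator: 6! = 720
C(7, 6) = 7


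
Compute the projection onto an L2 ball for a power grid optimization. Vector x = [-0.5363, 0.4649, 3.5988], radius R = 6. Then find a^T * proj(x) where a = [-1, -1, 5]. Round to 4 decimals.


Step 1: Compute ||x|| (intermediates to 6 decimals).
||x|| = sqrt((-0.5363)^2 + 0.4649^2 + 3.5988^2) = 3.668121
Step 2: Project.
Since ||x|| <= R, proj = x (no scaling needed).
proj(x) = [-0.5363, 0.4649, 3.5988]
Step 3: Dot product.
a^T * proj(x) = -1*(-0.5363) - 1*0.4649 + 5*3.5988 = 18.0654


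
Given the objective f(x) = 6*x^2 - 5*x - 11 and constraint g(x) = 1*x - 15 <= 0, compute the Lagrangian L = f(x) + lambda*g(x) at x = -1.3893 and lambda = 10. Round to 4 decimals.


Step 1: Evaluate f(x).
f(-1.3893) = 6*(-1.3893)^2 - 5*(-1.3893) - 11 = 7.5274
Step 2: Evaluate g(x).
g(-1.3893) = 1*-1.3893 - 15 = -16.3893
Step 3: Compute Lagrangian.
L = 7.5274 + 10*-16.3893 = -156.3656


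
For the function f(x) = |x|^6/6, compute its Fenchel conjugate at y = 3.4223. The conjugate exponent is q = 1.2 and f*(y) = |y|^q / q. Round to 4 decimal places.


The conjugate exponent q satisfies 1/p + 1/q = 1.
p = 6, so q = 6/(6 - 1) = 1.2
|y|^q = 3.4223^1.2 = 4.3771
f*(3.4223) = 4.3771 / 1.2 = 3.6475


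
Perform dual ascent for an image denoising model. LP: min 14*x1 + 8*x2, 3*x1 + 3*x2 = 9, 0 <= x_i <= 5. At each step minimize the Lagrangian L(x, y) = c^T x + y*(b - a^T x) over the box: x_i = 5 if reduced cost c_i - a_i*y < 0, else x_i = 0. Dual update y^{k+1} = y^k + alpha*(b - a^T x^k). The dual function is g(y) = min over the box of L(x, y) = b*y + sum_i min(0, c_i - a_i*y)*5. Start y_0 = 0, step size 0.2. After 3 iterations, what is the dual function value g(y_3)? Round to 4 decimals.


Dual ascent for LP: min 14*x1 + 8*x2, 3*x1 + 3*x2 = 9, 0 <= x_i <= 5
Step 1: y^k = 0.0, reduced costs: (14.0, 8.0)
  x^k = (0.0, 0.0), subgradient = b - a^T x = 9.0
  y^{k+1} = 0.0 + 0.2*9.0 = 1.8
Step 2: y^k = 1.8, reduced costs: (8.6, 2.6)
  x^k = (0.0, 0.0), subgradient = b - a^T x = 9.0
  y^{k+1} = 1.8 + 0.2*9.0 = 3.6
Step 3: y^k = 3.6, reduced costs: (3.2, -2.8)
  x^k = (0.0, 5.0), subgradient = b - a^T x = -6.0
  y^{k+1} = 3.6 + 0.2*-6.0 = 2.4
Dual objective at y_3 = 2.4: reduced costs (6.8, 0.8), box minimizer x = (0.0, 0.0)
g(y_3) = b*y + (c1 - a1*y)*x1 + (c2 - a2*y)*x2 = 9*2.4 + 6.8*0.0 + 0.8*0.0 = 21.6 + 0.0 + 0.0 = 21.6


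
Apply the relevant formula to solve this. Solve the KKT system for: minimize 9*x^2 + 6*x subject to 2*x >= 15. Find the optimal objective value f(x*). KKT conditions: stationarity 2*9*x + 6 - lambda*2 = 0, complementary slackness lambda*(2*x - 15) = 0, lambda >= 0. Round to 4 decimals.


Step 1: Try lambda = 0 (constraint inactive).
x_unc = -6/(2*9) = -0.3333
Check: 2*-0.3333 = -0.6666 < 15 -- violated!
Step 2: Constraint must be active: 2*x = 15
x* = 15/2 = 7.5
lambda = (2*9*7.5 + 6)/2 = 70.5
Step 3: Compute optimal value.
f(x*) = 9*7.5^2 + 6*7.5 = 551.25


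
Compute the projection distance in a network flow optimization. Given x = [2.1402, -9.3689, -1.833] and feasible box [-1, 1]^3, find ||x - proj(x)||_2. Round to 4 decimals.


Project each component onto [-1, 1].
clip(2.1402) = 1.0, clip(-9.3689) = -1.0, clip(-1.833) = -1.0
Projection = [1.0, -1.0, -1.0]
Squared diffs: [1.3001, 70.0385, 0.6939]
Distance = sqrt(72.0325) = 8.4872


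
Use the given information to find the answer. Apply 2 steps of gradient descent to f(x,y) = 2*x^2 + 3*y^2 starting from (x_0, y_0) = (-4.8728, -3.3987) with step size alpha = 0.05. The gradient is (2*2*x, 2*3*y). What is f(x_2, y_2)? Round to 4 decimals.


Gradient descent on f(x,y) = 2*x^2 + 3*y^2.
Starting point: (-4.8728, -3.3987), alpha = 0.05
Step 1: grad_x = 2*2*-4.8728 = -19.4912, grad_y = 2*3*-3.3987 = -20.3922
  x_1 = -4.8728 - 0.05*-19.4912 = -3.8982
  y_1 = -3.3987 - 0.05*-20.3922 = -2.3791
Step 2: grad_x = 2*2*-3.8982 = -15.593, grad_y = 2*3*-2.3791 = -14.2745
  x_2 = -3.8982 - 0.05*-15.593 = -3.1186
  y_2 = -2.3791 - 0.05*-14.2745 = -1.6654
f(-3.1186, -1.6654) = 2*(-3.1186)^2 + 3*(-1.6654)^2 = 27.7715


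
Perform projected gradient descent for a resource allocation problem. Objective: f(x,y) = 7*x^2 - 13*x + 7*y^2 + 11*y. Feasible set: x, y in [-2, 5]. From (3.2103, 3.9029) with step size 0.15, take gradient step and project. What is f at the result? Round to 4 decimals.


Step 1: Compute gradient at (3.2103, 3.9029).
grad_x = 2*7*3.2103 - 13 = 31.9442
grad_y = 2*7*3.9029 + 11 = 65.6406
Step 2: Gradient step.
x_raw = 3.2103 - 0.15*31.9442 = -1.5813
y_raw = 3.9029 - 0.15*65.6406 = -5.9432
Step 3: Project onto [-2, 5].
x_proj = clip(-1.5813) = -1.5813
y_proj = clip(-5.9432) = -2.0
Step 4: Evaluate f.
f(-1.5813, -2.0) = 44.0615


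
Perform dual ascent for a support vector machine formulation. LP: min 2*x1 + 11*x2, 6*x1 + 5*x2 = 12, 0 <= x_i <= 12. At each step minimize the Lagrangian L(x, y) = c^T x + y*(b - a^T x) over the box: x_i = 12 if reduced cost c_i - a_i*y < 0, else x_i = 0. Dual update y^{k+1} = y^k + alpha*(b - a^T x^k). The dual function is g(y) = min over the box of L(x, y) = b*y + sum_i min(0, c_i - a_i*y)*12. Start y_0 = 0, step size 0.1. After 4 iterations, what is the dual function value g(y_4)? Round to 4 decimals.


Dual ascent for LP: min 2*x1 + 11*x2, 6*x1 + 5*x2 = 12, 0 <= x_i <= 12
Step 1: y^k = 0.0, reduced costs: (2.0, 11.0)
  x^k = (0.0, 0.0), subgradient = b - a^T x = 12.0
  y^{k+1} = 0.0 + 0.1*12.0 = 1.2
Step 2: y^k = 1.2, reduced costs: (-5.2, 5.0)
  x^k = (12.0, 0.0), subgradient = b - a^T x = -60.0
  y^{k+1} = 1.2 + 0.1*-60.0 = -4.8
Step 3: y^k = -4.8, reduced costs: (30.8, 35.0)
  x^k = (0.0, 0.0), subgradient = b - a^T x = 12.0
  y^{k+1} = -4.8 + 0.1*12.0 = -3.6
Step 4: y^k = -3.6, reduced costs: (23.6, 29.0)
  x^k = (0.0, 0.0), subgradient = b - a^T x = 12.0
  y^{k+1} = -3.6 + 0.1*12.0 = -2.4
Dual objective at y_4 = -2.4: reduced costs (16.4, 23.0), box minimizer x = (0.0, 0.0)
g(y_4) = b*y + (c1 - a1*y)*x1 + (c2 - a2*y)*x2 = 12*(-2.4) + 16.4*0.0 + 23.0*0.0 = -28.8 + 0.0 + 0.0 = -28.8


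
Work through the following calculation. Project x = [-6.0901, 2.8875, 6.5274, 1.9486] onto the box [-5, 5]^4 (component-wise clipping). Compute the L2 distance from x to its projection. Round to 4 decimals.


Project each component onto [-5, 5].
clip(-6.0901) = -5.0, clip(2.8875) = 2.8875, clip(6.5274) = 5.0, clip(1.9486) = 1.9486
Projection = [-5.0, 2.8875, 5.0, 1.9486]
Squared diffs: [1.1883, 0.0, 2.333, 0.0]
Distance = sqrt(3.5213) = 1.8765


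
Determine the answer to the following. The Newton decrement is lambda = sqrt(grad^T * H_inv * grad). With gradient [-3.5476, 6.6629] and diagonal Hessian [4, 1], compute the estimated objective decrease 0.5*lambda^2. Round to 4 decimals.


Step 1: H is diagonal, so H^(-1) * g = [-0.8869, 6.6629].
Step 2: g^T H^(-1) g = sum_i g_i^2 / H_ii
  = (-3.5476)^2/4 + (6.6629)^2/1
  = 3.1464 + 44.3942 = 47.5406
Step 3: Objective decrease = 0.5 * g^T H^(-1) g = 23.7703


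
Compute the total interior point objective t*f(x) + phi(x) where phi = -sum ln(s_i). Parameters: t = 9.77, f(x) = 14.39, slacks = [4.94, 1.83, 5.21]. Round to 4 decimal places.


Step 1: Compute log-barrier.
ln values: [1.5974, 0.6043, 1.6506]
phi = -(1.5974 + 0.6043 + 1.6506) = -3.8523
Step 2: Compute augmented objective.
t*f(x) = 9.77*14.39 = 140.5903
Total = 140.5903 - 3.8523 = 136.738


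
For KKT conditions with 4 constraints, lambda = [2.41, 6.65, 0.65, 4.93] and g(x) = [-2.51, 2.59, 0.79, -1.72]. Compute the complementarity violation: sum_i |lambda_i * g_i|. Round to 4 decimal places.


KKT complementary slackness check:
lambda_1 * g_1 = 2.41 * -2.51 = -6.0491
lambda_2 * g_2 = 6.65 * 2.59 = 17.2235
lambda_3 * g_3 = 0.65 * 0.79 = 0.5135
lambda_4 * g_4 = 4.93 * -1.72 = -8.4796
Total violation = 6.0491 + 17.2235 + 0.5135 + 8.4796 = 32.2657


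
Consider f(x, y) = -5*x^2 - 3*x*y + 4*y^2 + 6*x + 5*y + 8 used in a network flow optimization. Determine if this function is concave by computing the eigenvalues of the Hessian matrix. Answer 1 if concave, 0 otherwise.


The Hessian of f(x,y) = -5*x^2 - 3*x*y + 4*y^2 + 6*x + 5*y + 8 is:
H = [[-10, -3], [-3, 8]]
Trace = -10 + 8 = -2
Determinant = -10*8 - (-3)^2 = -89
Discriminant = (-2)^2 - 4*-89 = 360.0
Eigenvalues: lambda_1 = -10.4868, lambda_2 = 8.4868
The function is not concave.

0


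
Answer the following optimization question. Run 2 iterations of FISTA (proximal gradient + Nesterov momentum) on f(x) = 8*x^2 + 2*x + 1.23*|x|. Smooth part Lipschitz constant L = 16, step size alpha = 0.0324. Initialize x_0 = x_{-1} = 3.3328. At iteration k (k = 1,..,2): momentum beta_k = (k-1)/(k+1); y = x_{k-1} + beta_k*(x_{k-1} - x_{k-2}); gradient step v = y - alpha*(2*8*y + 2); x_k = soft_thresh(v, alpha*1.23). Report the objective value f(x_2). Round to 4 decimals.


FISTA on f(x) = 8*x^2 + 2*x + 1.23*|x|
L = 16, alpha = 0.0324
Iteration 1: beta = 0.0, y = 3.3328 + 0.0*(3.3328 - 3.3328) = 3.3328
  grad(y) = 55.3248, v = y - alpha*grad = 1.5403
  prox(v) = soft_thresh(1.5403, 0.0399) = 1.5004
Iteration 2: beta = 0.3333, y = 1.5004 + 0.3333*(1.5004 - 3.3328) = 0.8896
  grad(y) = 16.2341, v = y - alpha*grad = 0.3636
  prox(v) = soft_thresh(0.3636, 0.0399) = 0.3238
f(x_2) = 8*0.3238^2 + 2*0.3238 + 1.23*|0.3238| = 1.8846


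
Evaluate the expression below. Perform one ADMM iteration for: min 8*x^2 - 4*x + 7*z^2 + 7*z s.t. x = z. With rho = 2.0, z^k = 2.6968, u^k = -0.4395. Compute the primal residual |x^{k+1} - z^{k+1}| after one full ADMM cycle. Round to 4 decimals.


ADMM iteration with rho = 2.0, z^k = 2.6968, u^k = -0.4395
Step 1: x-update.
Minimize 8*x^2 - 4*x + (2.0/2)*(x - 2.6968 - 0.4395)^2
FOC: (2*8 + 2.0)*x = 4 + 2.0*(2.6968 + 0.4395)
x^{k+1} = 0.5707
Step 2: z-update.
Minimize 7*z^2 + 7*z + (2.0/2)*(0.5707 - z - 0.4395)^2
FOC: (2*7 + 2.0)*z = -7 + 2.0*(0.5707 - 0.4395)
z^{k+1} = -0.4211
Step 3: u-update.
u^{k+1} = -0.4395 + 0.5707 + 0.4211 = 0.5523
Step 4: Primal residual = |0.5707 + 0.4211| = 0.9918


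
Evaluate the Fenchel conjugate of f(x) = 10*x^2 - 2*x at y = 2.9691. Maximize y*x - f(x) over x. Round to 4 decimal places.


f*(y) = sup_x {y*x - a*x^2 - b*x} = sup_x {(y-b)*x - a*x^2}
FOC: (y - b) - 2a*x = 0 => x* = (y - b)/(2a)
x* = (2.9691 + 2)/(2*10) = 0.2485
f*(2.9691) = (y-b)^2/(4a) = (2.9691 + 2)^2/(4*10)
= 24.692/40 = 0.6173


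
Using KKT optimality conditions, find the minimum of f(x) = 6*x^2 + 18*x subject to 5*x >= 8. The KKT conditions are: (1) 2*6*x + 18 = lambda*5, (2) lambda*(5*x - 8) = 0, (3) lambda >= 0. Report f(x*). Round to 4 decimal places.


Step 1: Try lambda = 0 (constraint inactive).
x_unc = -18/(2*6) = -1.5
Check: 5*-1.5 = -7.5 < 8 -- violated!
Step 2: Constraint must be active: 5*x = 8
x* = 8/5 = 1.6
lambda = (2*6*1.6 + 18)/5 = 7.44
Step 3: Compute optimal value.
f(x*) = 6*1.6^2 + 18*1.6 = 44.16


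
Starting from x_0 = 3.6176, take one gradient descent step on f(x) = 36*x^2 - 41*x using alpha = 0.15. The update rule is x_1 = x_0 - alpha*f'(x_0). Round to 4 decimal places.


We compute the gradient at x_0 and apply the update.
f'(x) = 72*x - 41
f'(3.6176) = 72*3.6176 - 41 = 219.4672
x_1 = 3.6176 - 0.15*219.4672 = -29.3025


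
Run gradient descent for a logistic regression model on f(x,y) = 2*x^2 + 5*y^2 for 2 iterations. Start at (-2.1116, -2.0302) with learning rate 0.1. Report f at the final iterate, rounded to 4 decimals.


Gradient descent on f(x,y) = 2*x^2 + 5*y^2.
Starting point: (-2.1116, -2.0302), alpha = 0.1
Step 1: grad_x = 2*2*-2.1116 = -8.4464, grad_y = 2*5*-2.0302 = -20.302
  x_1 = -2.1116 - 0.1*-8.4464 = -1.267
  y_1 = -2.0302 - 0.1*-20.302 = 0.0
Step 2: grad_x = 2*2*-1.267 = -5.0678, grad_y = 2*5*0.0 = 0.0
  x_2 = -1.267 - 0.1*-5.0678 = -0.7602
  y_2 = 0.0 - 0.1*0.0 = 0.0
f(-0.7602, 0.0) = 2*(-0.7602)^2 + 5*0.0^2 = 1.1557


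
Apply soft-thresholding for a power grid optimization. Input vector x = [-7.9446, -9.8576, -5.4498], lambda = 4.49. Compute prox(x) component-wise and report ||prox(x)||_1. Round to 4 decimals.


Soft-thresholding with lambda = 4.49:
prox(-7.9446) = sign(-7.9446)*max(|-7.9446| - 4.49, 0) = -3.4546
prox(-9.8576) = sign(-9.8576)*max(|-9.8576| - 4.49, 0) = -5.3676
prox(-5.4498) = sign(-5.4498)*max(|-5.4498| - 4.49, 0) = -0.9598
prox(x) = [-3.4546, -5.3676, -0.9598]
||prox(x)||_1 = 3.4546 + 5.3676 + 0.9598 = 9.782


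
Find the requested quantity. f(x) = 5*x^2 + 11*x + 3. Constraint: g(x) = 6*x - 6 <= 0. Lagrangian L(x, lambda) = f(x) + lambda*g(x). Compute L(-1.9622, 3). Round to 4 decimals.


Step 1: Evaluate f(x).
f(-1.9622) = 5*(-1.9622)^2 + 11*(-1.9622) + 3 = 0.6669
Step 2: Evaluate g(x).
g(-1.9622) = 6*-1.9622 - 6 = -17.7732
Step 3: Compute Lagrangian.
L = 0.6669 + 3*-17.7732 = -52.6527


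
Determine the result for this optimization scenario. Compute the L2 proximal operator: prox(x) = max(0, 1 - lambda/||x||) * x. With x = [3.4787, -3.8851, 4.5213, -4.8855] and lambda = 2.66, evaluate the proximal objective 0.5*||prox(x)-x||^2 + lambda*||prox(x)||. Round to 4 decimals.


Step 1: Compute ||x||.
||x|| = 8.4561
Step 2: Compute scaling factor.
scale = max(0, 1 - 2.66/8.4561) = 0.6854
Step 3: prox(x) = [2.3844, -2.663, 3.0991, -3.3487]
||prox(x)|| = 5.7961
Step 4: Proximal objective.
0.5*||prox-x||^2 = 3.5378
lambda*||prox|| = 15.4176
Total = 18.9554


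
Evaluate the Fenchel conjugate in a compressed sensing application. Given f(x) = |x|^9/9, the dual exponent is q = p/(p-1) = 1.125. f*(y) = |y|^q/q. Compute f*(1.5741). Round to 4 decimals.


The conjugate exponent q satisfies 1/p + 1/q = 1.
p = 9, so q = 9/(9 - 1) = 1.125
|y|^q = 1.5741^1.125 = 1.6659
f*(1.5741) = 1.6659 / 1.125 = 1.4808


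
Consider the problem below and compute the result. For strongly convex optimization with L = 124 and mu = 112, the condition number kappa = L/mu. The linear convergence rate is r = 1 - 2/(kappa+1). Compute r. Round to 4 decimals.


Step 1: Compute the condition number.
kappa = L/mu = 124/112 = 1.1071
Step 2: Compute the convergence rate.
r = 1 - 2/(kappa + 1) = 1 - 2*mu/(L + mu) = (L - mu)/(L + mu) = 12/236 = 0.0508


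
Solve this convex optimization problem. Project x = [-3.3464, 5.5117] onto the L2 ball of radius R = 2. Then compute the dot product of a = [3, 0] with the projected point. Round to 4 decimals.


Step 1: Compute ||x|| (intermediates to 6 decimals).
||x|| = sqrt((-3.3464)^2 + 5.5117^2) = 6.448041
Step 2: Project.
Since ||x|| > R, scale = R/||x|| = 2/6.448041 = 0.310172, proj(x) = scale * x
proj(x) = [-1.03796, 1.709575]
Step 3: Dot product.
a^T * proj(x) = 3*(-1.03796) + 0*1.709575 = -3.1139


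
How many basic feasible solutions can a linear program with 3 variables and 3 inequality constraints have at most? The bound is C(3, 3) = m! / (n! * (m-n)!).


Each vertex corresponds to some choice of n active constraints out of m, so the number of vertices is at most C(m, n) = m! / (n!(m-n)!).
m = 3, n = 3
Numerator: 3 * 2 * 1
Denominator: 3! = 6
C(3, 3) = 1


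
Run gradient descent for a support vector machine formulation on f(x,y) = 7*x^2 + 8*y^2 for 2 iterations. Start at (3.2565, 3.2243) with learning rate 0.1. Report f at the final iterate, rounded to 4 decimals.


Gradient descent on f(x,y) = 7*x^2 + 8*y^2.
Starting point: (3.2565, 3.2243), alpha = 0.1
Step 1: grad_x = 2*7*3.2565 = 45.591, grad_y = 2*8*3.2243 = 51.5888
  x_1 = 3.2565 - 0.1*45.591 = -1.3026
  y_1 = 3.2243 - 0.1*51.5888 = -1.9346
Step 2: grad_x = 2*7*-1.3026 = -18.2364, grad_y = 2*8*-1.9346 = -30.9533
  x_2 = -1.3026 - 0.1*-18.2364 = 0.521
  y_2 = -1.9346 - 0.1*-30.9533 = 1.1607
f(0.521, 1.1607) = 7*0.521^2 + 8*1.1607^2 = 12.6791


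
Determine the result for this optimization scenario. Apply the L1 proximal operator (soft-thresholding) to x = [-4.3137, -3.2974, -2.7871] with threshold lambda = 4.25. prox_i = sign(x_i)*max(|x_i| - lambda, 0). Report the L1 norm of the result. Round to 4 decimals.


Soft-thresholding with lambda = 4.25:
prox(-4.3137) = sign(-4.3137)*max(|-4.3137| - 4.25, 0) = -0.0637
prox(-3.2974) = sign(-3.2974)*max(|-3.2974| - 4.25, 0) = 0.0
prox(-2.7871) = sign(-2.7871)*max(|-2.7871| - 4.25, 0) = 0.0
prox(x) = [-0.0637, 0.0, 0.0]
||prox(x)||_1 = 0.0637 + 0.0 + 0.0 = 0.0637


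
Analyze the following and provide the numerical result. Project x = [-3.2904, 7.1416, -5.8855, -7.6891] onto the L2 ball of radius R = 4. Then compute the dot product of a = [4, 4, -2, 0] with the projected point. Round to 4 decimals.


Step 1: Compute ||x|| (intermediates to 6 decimals).
||x|| = sqrt((-3.2904)^2 + 7.1416^2 + (-5.8855)^2 + (-7.6891)^2) = 12.473594
Step 2: Project.
Since ||x|| > R, scale = R/||x|| = 4/12.473594 = 0.320677, proj(x) = scale * x
proj(x) = [-1.055156, 2.290147, -1.887344, -2.465718]
Step 3: Dot product.
a^T * proj(x) = 4*(-1.055156) + 4*2.290147 - 2*(-1.887344) + 0*(-2.465718) = 8.7147


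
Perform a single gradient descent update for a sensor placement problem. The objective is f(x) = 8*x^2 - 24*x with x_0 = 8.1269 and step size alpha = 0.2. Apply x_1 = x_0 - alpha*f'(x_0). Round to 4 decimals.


We compute the gradient at x_0 and apply the update.
f'(x) = 16*x - 24
f'(8.1269) = 16*8.1269 - 24 = 106.0304
x_1 = 8.1269 - 0.2*106.0304 = -13.0792
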